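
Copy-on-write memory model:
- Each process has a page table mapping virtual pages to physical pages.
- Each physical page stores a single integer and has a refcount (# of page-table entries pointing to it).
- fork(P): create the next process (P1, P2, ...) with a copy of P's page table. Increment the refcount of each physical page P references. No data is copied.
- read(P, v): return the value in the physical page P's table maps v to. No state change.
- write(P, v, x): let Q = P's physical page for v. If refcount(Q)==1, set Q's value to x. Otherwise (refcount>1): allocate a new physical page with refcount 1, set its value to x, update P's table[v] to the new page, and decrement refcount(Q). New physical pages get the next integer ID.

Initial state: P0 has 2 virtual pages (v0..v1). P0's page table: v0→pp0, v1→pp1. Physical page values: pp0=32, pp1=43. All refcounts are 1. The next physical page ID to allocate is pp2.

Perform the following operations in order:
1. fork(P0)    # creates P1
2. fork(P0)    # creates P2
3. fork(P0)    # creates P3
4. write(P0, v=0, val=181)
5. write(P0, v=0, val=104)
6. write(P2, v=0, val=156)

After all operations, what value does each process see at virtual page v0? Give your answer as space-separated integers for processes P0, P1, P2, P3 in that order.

Op 1: fork(P0) -> P1. 2 ppages; refcounts: pp0:2 pp1:2
Op 2: fork(P0) -> P2. 2 ppages; refcounts: pp0:3 pp1:3
Op 3: fork(P0) -> P3. 2 ppages; refcounts: pp0:4 pp1:4
Op 4: write(P0, v0, 181). refcount(pp0)=4>1 -> COPY to pp2. 3 ppages; refcounts: pp0:3 pp1:4 pp2:1
Op 5: write(P0, v0, 104). refcount(pp2)=1 -> write in place. 3 ppages; refcounts: pp0:3 pp1:4 pp2:1
Op 6: write(P2, v0, 156). refcount(pp0)=3>1 -> COPY to pp3. 4 ppages; refcounts: pp0:2 pp1:4 pp2:1 pp3:1
P0: v0 -> pp2 = 104
P1: v0 -> pp0 = 32
P2: v0 -> pp3 = 156
P3: v0 -> pp0 = 32

Answer: 104 32 156 32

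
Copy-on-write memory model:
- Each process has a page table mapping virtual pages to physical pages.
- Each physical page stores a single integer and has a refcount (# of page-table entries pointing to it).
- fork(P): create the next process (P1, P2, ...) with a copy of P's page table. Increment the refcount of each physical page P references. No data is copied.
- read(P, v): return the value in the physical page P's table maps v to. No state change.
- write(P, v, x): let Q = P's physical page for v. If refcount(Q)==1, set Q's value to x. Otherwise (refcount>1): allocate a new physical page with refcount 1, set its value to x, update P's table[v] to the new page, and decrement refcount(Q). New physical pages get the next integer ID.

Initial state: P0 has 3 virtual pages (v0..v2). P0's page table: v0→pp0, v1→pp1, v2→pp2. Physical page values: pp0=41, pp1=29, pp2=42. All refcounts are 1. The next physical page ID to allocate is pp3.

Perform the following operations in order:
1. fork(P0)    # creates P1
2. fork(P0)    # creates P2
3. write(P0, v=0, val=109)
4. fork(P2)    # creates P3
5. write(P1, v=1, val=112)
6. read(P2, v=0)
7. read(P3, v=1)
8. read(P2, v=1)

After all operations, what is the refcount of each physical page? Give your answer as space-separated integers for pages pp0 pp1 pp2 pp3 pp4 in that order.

Op 1: fork(P0) -> P1. 3 ppages; refcounts: pp0:2 pp1:2 pp2:2
Op 2: fork(P0) -> P2. 3 ppages; refcounts: pp0:3 pp1:3 pp2:3
Op 3: write(P0, v0, 109). refcount(pp0)=3>1 -> COPY to pp3. 4 ppages; refcounts: pp0:2 pp1:3 pp2:3 pp3:1
Op 4: fork(P2) -> P3. 4 ppages; refcounts: pp0:3 pp1:4 pp2:4 pp3:1
Op 5: write(P1, v1, 112). refcount(pp1)=4>1 -> COPY to pp4. 5 ppages; refcounts: pp0:3 pp1:3 pp2:4 pp3:1 pp4:1
Op 6: read(P2, v0) -> 41. No state change.
Op 7: read(P3, v1) -> 29. No state change.
Op 8: read(P2, v1) -> 29. No state change.

Answer: 3 3 4 1 1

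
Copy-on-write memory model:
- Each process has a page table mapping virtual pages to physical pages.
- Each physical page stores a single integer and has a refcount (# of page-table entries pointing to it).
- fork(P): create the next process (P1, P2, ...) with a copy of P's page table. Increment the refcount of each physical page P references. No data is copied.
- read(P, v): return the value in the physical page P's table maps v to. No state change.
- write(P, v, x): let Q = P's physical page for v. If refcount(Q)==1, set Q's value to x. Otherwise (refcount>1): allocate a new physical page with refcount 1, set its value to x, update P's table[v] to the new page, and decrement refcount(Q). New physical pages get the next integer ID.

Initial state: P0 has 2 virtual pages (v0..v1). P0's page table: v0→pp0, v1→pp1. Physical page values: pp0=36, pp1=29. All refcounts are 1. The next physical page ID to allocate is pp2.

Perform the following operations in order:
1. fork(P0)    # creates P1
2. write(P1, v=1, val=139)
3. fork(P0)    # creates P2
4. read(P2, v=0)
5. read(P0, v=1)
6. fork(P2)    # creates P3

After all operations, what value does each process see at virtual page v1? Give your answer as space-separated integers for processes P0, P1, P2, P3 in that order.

Op 1: fork(P0) -> P1. 2 ppages; refcounts: pp0:2 pp1:2
Op 2: write(P1, v1, 139). refcount(pp1)=2>1 -> COPY to pp2. 3 ppages; refcounts: pp0:2 pp1:1 pp2:1
Op 3: fork(P0) -> P2. 3 ppages; refcounts: pp0:3 pp1:2 pp2:1
Op 4: read(P2, v0) -> 36. No state change.
Op 5: read(P0, v1) -> 29. No state change.
Op 6: fork(P2) -> P3. 3 ppages; refcounts: pp0:4 pp1:3 pp2:1
P0: v1 -> pp1 = 29
P1: v1 -> pp2 = 139
P2: v1 -> pp1 = 29
P3: v1 -> pp1 = 29

Answer: 29 139 29 29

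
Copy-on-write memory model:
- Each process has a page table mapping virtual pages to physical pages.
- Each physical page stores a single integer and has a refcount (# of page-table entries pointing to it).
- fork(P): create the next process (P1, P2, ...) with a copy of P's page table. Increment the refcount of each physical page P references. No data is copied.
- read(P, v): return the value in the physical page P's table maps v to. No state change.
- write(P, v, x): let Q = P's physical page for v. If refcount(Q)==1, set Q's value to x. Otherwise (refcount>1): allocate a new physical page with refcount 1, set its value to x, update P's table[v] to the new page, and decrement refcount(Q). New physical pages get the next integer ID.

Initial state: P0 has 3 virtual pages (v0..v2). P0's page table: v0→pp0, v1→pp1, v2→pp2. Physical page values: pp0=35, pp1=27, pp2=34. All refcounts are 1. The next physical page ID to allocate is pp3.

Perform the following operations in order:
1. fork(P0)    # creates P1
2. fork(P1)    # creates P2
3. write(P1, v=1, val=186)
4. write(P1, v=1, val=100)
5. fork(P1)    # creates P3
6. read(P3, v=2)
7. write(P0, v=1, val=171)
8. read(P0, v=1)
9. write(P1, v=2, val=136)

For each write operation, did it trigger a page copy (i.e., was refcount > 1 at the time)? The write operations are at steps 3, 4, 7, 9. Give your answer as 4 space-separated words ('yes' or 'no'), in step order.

Op 1: fork(P0) -> P1. 3 ppages; refcounts: pp0:2 pp1:2 pp2:2
Op 2: fork(P1) -> P2. 3 ppages; refcounts: pp0:3 pp1:3 pp2:3
Op 3: write(P1, v1, 186). refcount(pp1)=3>1 -> COPY to pp3. 4 ppages; refcounts: pp0:3 pp1:2 pp2:3 pp3:1
Op 4: write(P1, v1, 100). refcount(pp3)=1 -> write in place. 4 ppages; refcounts: pp0:3 pp1:2 pp2:3 pp3:1
Op 5: fork(P1) -> P3. 4 ppages; refcounts: pp0:4 pp1:2 pp2:4 pp3:2
Op 6: read(P3, v2) -> 34. No state change.
Op 7: write(P0, v1, 171). refcount(pp1)=2>1 -> COPY to pp4. 5 ppages; refcounts: pp0:4 pp1:1 pp2:4 pp3:2 pp4:1
Op 8: read(P0, v1) -> 171. No state change.
Op 9: write(P1, v2, 136). refcount(pp2)=4>1 -> COPY to pp5. 6 ppages; refcounts: pp0:4 pp1:1 pp2:3 pp3:2 pp4:1 pp5:1

yes no yes yes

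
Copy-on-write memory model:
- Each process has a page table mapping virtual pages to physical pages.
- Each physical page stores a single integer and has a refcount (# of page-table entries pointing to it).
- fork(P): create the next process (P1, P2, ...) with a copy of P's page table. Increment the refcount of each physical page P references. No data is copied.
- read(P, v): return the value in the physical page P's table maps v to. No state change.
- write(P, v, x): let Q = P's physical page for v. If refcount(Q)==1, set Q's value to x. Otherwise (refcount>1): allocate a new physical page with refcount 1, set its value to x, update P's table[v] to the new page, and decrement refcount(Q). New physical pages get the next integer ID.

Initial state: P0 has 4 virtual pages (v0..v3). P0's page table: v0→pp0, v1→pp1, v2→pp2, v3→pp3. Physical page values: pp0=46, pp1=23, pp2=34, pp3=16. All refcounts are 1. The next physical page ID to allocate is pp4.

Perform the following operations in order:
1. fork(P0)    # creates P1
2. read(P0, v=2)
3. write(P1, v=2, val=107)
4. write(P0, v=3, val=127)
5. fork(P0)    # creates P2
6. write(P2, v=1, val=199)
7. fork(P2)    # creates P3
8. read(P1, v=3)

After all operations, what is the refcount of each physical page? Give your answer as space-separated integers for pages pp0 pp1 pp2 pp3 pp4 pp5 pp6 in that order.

Op 1: fork(P0) -> P1. 4 ppages; refcounts: pp0:2 pp1:2 pp2:2 pp3:2
Op 2: read(P0, v2) -> 34. No state change.
Op 3: write(P1, v2, 107). refcount(pp2)=2>1 -> COPY to pp4. 5 ppages; refcounts: pp0:2 pp1:2 pp2:1 pp3:2 pp4:1
Op 4: write(P0, v3, 127). refcount(pp3)=2>1 -> COPY to pp5. 6 ppages; refcounts: pp0:2 pp1:2 pp2:1 pp3:1 pp4:1 pp5:1
Op 5: fork(P0) -> P2. 6 ppages; refcounts: pp0:3 pp1:3 pp2:2 pp3:1 pp4:1 pp5:2
Op 6: write(P2, v1, 199). refcount(pp1)=3>1 -> COPY to pp6. 7 ppages; refcounts: pp0:3 pp1:2 pp2:2 pp3:1 pp4:1 pp5:2 pp6:1
Op 7: fork(P2) -> P3. 7 ppages; refcounts: pp0:4 pp1:2 pp2:3 pp3:1 pp4:1 pp5:3 pp6:2
Op 8: read(P1, v3) -> 16. No state change.

Answer: 4 2 3 1 1 3 2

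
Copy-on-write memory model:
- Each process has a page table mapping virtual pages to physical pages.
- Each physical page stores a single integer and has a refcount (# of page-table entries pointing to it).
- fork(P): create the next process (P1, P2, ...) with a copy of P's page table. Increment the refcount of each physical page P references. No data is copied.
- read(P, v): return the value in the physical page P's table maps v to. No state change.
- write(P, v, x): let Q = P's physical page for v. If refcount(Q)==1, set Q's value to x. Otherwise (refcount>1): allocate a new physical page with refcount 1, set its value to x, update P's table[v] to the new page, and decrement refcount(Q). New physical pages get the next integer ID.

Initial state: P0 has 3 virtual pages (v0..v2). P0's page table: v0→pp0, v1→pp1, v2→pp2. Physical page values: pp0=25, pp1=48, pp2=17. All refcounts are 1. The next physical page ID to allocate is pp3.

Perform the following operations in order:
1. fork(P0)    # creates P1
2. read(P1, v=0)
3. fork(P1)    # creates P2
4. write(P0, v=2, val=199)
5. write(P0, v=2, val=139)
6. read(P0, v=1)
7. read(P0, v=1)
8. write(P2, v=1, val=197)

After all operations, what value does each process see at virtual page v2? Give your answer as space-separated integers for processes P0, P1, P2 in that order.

Op 1: fork(P0) -> P1. 3 ppages; refcounts: pp0:2 pp1:2 pp2:2
Op 2: read(P1, v0) -> 25. No state change.
Op 3: fork(P1) -> P2. 3 ppages; refcounts: pp0:3 pp1:3 pp2:3
Op 4: write(P0, v2, 199). refcount(pp2)=3>1 -> COPY to pp3. 4 ppages; refcounts: pp0:3 pp1:3 pp2:2 pp3:1
Op 5: write(P0, v2, 139). refcount(pp3)=1 -> write in place. 4 ppages; refcounts: pp0:3 pp1:3 pp2:2 pp3:1
Op 6: read(P0, v1) -> 48. No state change.
Op 7: read(P0, v1) -> 48. No state change.
Op 8: write(P2, v1, 197). refcount(pp1)=3>1 -> COPY to pp4. 5 ppages; refcounts: pp0:3 pp1:2 pp2:2 pp3:1 pp4:1
P0: v2 -> pp3 = 139
P1: v2 -> pp2 = 17
P2: v2 -> pp2 = 17

Answer: 139 17 17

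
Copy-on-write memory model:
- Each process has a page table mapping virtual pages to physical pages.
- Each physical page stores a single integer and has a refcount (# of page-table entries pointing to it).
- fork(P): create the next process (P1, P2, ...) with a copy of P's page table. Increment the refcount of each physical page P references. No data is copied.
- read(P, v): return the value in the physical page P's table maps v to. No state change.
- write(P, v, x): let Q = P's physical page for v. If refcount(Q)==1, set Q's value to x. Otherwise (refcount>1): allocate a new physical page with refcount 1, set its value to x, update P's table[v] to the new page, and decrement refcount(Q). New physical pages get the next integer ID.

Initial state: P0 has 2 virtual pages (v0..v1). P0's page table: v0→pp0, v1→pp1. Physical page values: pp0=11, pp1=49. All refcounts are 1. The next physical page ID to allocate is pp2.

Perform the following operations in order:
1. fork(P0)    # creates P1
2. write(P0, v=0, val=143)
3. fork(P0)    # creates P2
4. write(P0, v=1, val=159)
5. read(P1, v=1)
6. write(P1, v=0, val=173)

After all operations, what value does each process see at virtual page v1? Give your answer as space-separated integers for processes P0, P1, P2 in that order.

Answer: 159 49 49

Derivation:
Op 1: fork(P0) -> P1. 2 ppages; refcounts: pp0:2 pp1:2
Op 2: write(P0, v0, 143). refcount(pp0)=2>1 -> COPY to pp2. 3 ppages; refcounts: pp0:1 pp1:2 pp2:1
Op 3: fork(P0) -> P2. 3 ppages; refcounts: pp0:1 pp1:3 pp2:2
Op 4: write(P0, v1, 159). refcount(pp1)=3>1 -> COPY to pp3. 4 ppages; refcounts: pp0:1 pp1:2 pp2:2 pp3:1
Op 5: read(P1, v1) -> 49. No state change.
Op 6: write(P1, v0, 173). refcount(pp0)=1 -> write in place. 4 ppages; refcounts: pp0:1 pp1:2 pp2:2 pp3:1
P0: v1 -> pp3 = 159
P1: v1 -> pp1 = 49
P2: v1 -> pp1 = 49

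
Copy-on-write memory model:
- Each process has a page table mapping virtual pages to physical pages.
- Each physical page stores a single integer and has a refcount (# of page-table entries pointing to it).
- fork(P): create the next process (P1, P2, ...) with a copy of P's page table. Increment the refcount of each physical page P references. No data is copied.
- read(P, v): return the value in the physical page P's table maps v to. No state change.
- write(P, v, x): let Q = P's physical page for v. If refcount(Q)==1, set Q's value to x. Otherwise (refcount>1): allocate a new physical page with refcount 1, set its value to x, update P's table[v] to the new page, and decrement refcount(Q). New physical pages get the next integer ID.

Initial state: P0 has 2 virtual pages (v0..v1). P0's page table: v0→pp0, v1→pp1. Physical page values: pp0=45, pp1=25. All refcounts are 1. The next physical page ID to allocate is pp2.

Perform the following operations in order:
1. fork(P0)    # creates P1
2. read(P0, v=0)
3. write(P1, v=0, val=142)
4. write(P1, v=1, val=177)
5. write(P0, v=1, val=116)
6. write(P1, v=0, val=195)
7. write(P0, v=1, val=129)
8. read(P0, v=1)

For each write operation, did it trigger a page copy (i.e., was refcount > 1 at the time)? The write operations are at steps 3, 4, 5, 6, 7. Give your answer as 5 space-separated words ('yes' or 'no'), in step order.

Op 1: fork(P0) -> P1. 2 ppages; refcounts: pp0:2 pp1:2
Op 2: read(P0, v0) -> 45. No state change.
Op 3: write(P1, v0, 142). refcount(pp0)=2>1 -> COPY to pp2. 3 ppages; refcounts: pp0:1 pp1:2 pp2:1
Op 4: write(P1, v1, 177). refcount(pp1)=2>1 -> COPY to pp3. 4 ppages; refcounts: pp0:1 pp1:1 pp2:1 pp3:1
Op 5: write(P0, v1, 116). refcount(pp1)=1 -> write in place. 4 ppages; refcounts: pp0:1 pp1:1 pp2:1 pp3:1
Op 6: write(P1, v0, 195). refcount(pp2)=1 -> write in place. 4 ppages; refcounts: pp0:1 pp1:1 pp2:1 pp3:1
Op 7: write(P0, v1, 129). refcount(pp1)=1 -> write in place. 4 ppages; refcounts: pp0:1 pp1:1 pp2:1 pp3:1
Op 8: read(P0, v1) -> 129. No state change.

yes yes no no no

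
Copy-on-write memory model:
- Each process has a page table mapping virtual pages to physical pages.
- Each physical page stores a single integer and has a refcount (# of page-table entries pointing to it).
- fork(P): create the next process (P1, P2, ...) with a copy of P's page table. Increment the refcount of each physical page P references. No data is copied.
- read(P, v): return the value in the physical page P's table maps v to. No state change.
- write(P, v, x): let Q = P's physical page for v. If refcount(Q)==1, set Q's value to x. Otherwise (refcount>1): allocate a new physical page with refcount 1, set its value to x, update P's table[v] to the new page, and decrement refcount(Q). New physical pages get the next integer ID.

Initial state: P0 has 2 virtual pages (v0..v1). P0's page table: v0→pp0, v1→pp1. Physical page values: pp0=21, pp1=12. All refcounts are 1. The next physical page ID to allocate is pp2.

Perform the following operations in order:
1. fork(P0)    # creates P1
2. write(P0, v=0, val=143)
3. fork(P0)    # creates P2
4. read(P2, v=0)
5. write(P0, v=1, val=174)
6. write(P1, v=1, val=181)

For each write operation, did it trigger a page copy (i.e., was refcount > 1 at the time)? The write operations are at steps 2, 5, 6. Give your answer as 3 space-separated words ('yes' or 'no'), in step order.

Op 1: fork(P0) -> P1. 2 ppages; refcounts: pp0:2 pp1:2
Op 2: write(P0, v0, 143). refcount(pp0)=2>1 -> COPY to pp2. 3 ppages; refcounts: pp0:1 pp1:2 pp2:1
Op 3: fork(P0) -> P2. 3 ppages; refcounts: pp0:1 pp1:3 pp2:2
Op 4: read(P2, v0) -> 143. No state change.
Op 5: write(P0, v1, 174). refcount(pp1)=3>1 -> COPY to pp3. 4 ppages; refcounts: pp0:1 pp1:2 pp2:2 pp3:1
Op 6: write(P1, v1, 181). refcount(pp1)=2>1 -> COPY to pp4. 5 ppages; refcounts: pp0:1 pp1:1 pp2:2 pp3:1 pp4:1

yes yes yes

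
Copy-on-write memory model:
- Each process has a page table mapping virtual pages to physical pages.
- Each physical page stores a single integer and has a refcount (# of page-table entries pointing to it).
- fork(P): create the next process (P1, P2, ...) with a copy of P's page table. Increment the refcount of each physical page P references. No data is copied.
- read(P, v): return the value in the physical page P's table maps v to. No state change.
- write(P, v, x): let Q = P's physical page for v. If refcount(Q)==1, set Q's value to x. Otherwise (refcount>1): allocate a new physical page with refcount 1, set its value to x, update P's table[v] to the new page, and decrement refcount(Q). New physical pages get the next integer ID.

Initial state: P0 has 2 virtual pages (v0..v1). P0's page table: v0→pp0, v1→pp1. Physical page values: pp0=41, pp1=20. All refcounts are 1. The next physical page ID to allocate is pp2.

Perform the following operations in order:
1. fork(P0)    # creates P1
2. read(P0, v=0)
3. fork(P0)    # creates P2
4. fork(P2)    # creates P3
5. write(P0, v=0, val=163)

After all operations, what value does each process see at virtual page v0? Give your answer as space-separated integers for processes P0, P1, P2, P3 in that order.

Op 1: fork(P0) -> P1. 2 ppages; refcounts: pp0:2 pp1:2
Op 2: read(P0, v0) -> 41. No state change.
Op 3: fork(P0) -> P2. 2 ppages; refcounts: pp0:3 pp1:3
Op 4: fork(P2) -> P3. 2 ppages; refcounts: pp0:4 pp1:4
Op 5: write(P0, v0, 163). refcount(pp0)=4>1 -> COPY to pp2. 3 ppages; refcounts: pp0:3 pp1:4 pp2:1
P0: v0 -> pp2 = 163
P1: v0 -> pp0 = 41
P2: v0 -> pp0 = 41
P3: v0 -> pp0 = 41

Answer: 163 41 41 41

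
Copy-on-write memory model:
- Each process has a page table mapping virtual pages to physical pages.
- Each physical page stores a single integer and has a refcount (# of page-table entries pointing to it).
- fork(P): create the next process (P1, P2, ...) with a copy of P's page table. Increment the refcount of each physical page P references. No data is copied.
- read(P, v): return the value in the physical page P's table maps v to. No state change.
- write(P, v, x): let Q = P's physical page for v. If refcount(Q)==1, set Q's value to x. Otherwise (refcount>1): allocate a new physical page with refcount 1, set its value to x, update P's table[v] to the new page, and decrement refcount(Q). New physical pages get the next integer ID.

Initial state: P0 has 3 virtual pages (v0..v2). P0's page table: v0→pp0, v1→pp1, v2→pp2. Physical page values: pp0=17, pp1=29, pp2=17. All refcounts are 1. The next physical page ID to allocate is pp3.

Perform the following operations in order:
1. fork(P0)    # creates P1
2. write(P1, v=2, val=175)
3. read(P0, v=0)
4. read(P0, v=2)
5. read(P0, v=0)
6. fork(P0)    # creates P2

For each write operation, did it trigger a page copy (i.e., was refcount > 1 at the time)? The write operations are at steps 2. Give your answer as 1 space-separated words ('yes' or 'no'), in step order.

Op 1: fork(P0) -> P1. 3 ppages; refcounts: pp0:2 pp1:2 pp2:2
Op 2: write(P1, v2, 175). refcount(pp2)=2>1 -> COPY to pp3. 4 ppages; refcounts: pp0:2 pp1:2 pp2:1 pp3:1
Op 3: read(P0, v0) -> 17. No state change.
Op 4: read(P0, v2) -> 17. No state change.
Op 5: read(P0, v0) -> 17. No state change.
Op 6: fork(P0) -> P2. 4 ppages; refcounts: pp0:3 pp1:3 pp2:2 pp3:1

yes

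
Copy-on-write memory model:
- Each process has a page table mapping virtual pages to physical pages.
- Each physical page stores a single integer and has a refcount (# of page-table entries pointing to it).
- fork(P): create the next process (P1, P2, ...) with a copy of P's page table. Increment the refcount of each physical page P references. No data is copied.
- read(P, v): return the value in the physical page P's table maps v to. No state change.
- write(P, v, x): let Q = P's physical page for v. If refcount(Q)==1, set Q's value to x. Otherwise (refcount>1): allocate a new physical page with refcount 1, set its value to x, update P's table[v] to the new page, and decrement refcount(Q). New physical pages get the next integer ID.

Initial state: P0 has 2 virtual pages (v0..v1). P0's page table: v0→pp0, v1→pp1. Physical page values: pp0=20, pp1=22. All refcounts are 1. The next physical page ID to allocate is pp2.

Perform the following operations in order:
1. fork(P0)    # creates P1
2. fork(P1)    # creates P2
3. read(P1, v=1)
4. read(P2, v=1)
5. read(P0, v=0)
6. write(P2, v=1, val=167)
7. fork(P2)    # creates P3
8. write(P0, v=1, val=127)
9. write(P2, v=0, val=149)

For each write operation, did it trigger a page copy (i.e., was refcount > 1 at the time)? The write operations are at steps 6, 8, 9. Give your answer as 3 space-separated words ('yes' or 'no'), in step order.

Op 1: fork(P0) -> P1. 2 ppages; refcounts: pp0:2 pp1:2
Op 2: fork(P1) -> P2. 2 ppages; refcounts: pp0:3 pp1:3
Op 3: read(P1, v1) -> 22. No state change.
Op 4: read(P2, v1) -> 22. No state change.
Op 5: read(P0, v0) -> 20. No state change.
Op 6: write(P2, v1, 167). refcount(pp1)=3>1 -> COPY to pp2. 3 ppages; refcounts: pp0:3 pp1:2 pp2:1
Op 7: fork(P2) -> P3. 3 ppages; refcounts: pp0:4 pp1:2 pp2:2
Op 8: write(P0, v1, 127). refcount(pp1)=2>1 -> COPY to pp3. 4 ppages; refcounts: pp0:4 pp1:1 pp2:2 pp3:1
Op 9: write(P2, v0, 149). refcount(pp0)=4>1 -> COPY to pp4. 5 ppages; refcounts: pp0:3 pp1:1 pp2:2 pp3:1 pp4:1

yes yes yes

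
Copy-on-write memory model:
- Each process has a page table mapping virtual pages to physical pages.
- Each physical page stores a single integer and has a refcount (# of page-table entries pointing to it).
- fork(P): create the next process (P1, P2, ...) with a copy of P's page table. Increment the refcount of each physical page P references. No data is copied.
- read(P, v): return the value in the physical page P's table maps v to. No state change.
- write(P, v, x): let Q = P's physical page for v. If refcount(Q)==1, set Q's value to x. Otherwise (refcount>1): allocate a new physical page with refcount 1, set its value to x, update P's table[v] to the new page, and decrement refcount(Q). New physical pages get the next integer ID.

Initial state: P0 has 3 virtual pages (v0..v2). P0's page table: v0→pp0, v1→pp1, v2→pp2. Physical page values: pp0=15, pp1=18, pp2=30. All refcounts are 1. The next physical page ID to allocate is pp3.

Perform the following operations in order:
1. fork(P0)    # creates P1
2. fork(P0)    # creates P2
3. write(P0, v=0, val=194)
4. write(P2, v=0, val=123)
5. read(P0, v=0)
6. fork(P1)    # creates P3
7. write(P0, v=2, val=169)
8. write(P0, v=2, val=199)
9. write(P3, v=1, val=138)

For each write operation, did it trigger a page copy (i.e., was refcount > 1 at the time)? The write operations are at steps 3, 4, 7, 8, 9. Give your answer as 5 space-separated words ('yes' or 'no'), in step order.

Op 1: fork(P0) -> P1. 3 ppages; refcounts: pp0:2 pp1:2 pp2:2
Op 2: fork(P0) -> P2. 3 ppages; refcounts: pp0:3 pp1:3 pp2:3
Op 3: write(P0, v0, 194). refcount(pp0)=3>1 -> COPY to pp3. 4 ppages; refcounts: pp0:2 pp1:3 pp2:3 pp3:1
Op 4: write(P2, v0, 123). refcount(pp0)=2>1 -> COPY to pp4. 5 ppages; refcounts: pp0:1 pp1:3 pp2:3 pp3:1 pp4:1
Op 5: read(P0, v0) -> 194. No state change.
Op 6: fork(P1) -> P3. 5 ppages; refcounts: pp0:2 pp1:4 pp2:4 pp3:1 pp4:1
Op 7: write(P0, v2, 169). refcount(pp2)=4>1 -> COPY to pp5. 6 ppages; refcounts: pp0:2 pp1:4 pp2:3 pp3:1 pp4:1 pp5:1
Op 8: write(P0, v2, 199). refcount(pp5)=1 -> write in place. 6 ppages; refcounts: pp0:2 pp1:4 pp2:3 pp3:1 pp4:1 pp5:1
Op 9: write(P3, v1, 138). refcount(pp1)=4>1 -> COPY to pp6. 7 ppages; refcounts: pp0:2 pp1:3 pp2:3 pp3:1 pp4:1 pp5:1 pp6:1

yes yes yes no yes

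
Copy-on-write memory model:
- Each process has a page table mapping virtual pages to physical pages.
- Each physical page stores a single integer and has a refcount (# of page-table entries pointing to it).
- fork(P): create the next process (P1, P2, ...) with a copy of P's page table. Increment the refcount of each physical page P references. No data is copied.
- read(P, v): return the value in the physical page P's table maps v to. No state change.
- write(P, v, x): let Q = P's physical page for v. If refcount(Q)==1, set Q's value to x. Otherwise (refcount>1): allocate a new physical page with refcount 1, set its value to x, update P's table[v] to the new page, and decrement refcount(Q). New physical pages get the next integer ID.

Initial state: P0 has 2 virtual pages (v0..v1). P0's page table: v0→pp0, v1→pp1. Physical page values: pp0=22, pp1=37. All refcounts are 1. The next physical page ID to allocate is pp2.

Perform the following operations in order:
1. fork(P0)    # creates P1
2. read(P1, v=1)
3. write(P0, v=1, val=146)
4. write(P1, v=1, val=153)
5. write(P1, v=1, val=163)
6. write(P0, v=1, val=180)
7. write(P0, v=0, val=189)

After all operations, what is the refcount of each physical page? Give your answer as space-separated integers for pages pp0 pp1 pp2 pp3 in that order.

Op 1: fork(P0) -> P1. 2 ppages; refcounts: pp0:2 pp1:2
Op 2: read(P1, v1) -> 37. No state change.
Op 3: write(P0, v1, 146). refcount(pp1)=2>1 -> COPY to pp2. 3 ppages; refcounts: pp0:2 pp1:1 pp2:1
Op 4: write(P1, v1, 153). refcount(pp1)=1 -> write in place. 3 ppages; refcounts: pp0:2 pp1:1 pp2:1
Op 5: write(P1, v1, 163). refcount(pp1)=1 -> write in place. 3 ppages; refcounts: pp0:2 pp1:1 pp2:1
Op 6: write(P0, v1, 180). refcount(pp2)=1 -> write in place. 3 ppages; refcounts: pp0:2 pp1:1 pp2:1
Op 7: write(P0, v0, 189). refcount(pp0)=2>1 -> COPY to pp3. 4 ppages; refcounts: pp0:1 pp1:1 pp2:1 pp3:1

Answer: 1 1 1 1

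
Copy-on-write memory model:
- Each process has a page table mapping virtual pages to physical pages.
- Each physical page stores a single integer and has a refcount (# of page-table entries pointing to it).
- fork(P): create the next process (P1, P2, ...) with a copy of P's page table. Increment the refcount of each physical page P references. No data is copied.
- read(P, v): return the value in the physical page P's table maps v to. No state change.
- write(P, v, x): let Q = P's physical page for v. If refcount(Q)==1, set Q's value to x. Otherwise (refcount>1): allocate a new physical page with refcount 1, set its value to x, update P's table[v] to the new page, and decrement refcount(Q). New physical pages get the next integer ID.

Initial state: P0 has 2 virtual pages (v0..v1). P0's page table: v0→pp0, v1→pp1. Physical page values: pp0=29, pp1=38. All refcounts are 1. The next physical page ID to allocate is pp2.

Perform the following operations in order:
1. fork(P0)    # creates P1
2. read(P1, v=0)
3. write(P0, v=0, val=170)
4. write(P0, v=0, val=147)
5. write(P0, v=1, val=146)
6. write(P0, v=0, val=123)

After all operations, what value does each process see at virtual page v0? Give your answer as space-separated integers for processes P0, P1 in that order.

Answer: 123 29

Derivation:
Op 1: fork(P0) -> P1. 2 ppages; refcounts: pp0:2 pp1:2
Op 2: read(P1, v0) -> 29. No state change.
Op 3: write(P0, v0, 170). refcount(pp0)=2>1 -> COPY to pp2. 3 ppages; refcounts: pp0:1 pp1:2 pp2:1
Op 4: write(P0, v0, 147). refcount(pp2)=1 -> write in place. 3 ppages; refcounts: pp0:1 pp1:2 pp2:1
Op 5: write(P0, v1, 146). refcount(pp1)=2>1 -> COPY to pp3. 4 ppages; refcounts: pp0:1 pp1:1 pp2:1 pp3:1
Op 6: write(P0, v0, 123). refcount(pp2)=1 -> write in place. 4 ppages; refcounts: pp0:1 pp1:1 pp2:1 pp3:1
P0: v0 -> pp2 = 123
P1: v0 -> pp0 = 29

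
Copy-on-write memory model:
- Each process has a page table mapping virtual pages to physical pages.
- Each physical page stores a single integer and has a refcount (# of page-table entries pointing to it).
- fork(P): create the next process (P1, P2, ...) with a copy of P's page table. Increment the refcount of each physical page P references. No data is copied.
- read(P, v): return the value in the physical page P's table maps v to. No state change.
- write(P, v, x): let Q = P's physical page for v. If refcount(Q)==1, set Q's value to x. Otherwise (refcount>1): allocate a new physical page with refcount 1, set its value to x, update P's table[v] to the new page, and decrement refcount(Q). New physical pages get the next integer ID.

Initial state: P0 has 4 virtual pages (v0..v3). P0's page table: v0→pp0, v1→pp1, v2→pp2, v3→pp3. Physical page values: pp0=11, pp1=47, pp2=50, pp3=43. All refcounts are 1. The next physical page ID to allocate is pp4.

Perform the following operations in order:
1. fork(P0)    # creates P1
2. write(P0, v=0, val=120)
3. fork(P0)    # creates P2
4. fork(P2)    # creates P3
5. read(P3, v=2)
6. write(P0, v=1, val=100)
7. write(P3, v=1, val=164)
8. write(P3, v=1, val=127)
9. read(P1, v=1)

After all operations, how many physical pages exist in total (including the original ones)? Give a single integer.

Op 1: fork(P0) -> P1. 4 ppages; refcounts: pp0:2 pp1:2 pp2:2 pp3:2
Op 2: write(P0, v0, 120). refcount(pp0)=2>1 -> COPY to pp4. 5 ppages; refcounts: pp0:1 pp1:2 pp2:2 pp3:2 pp4:1
Op 3: fork(P0) -> P2. 5 ppages; refcounts: pp0:1 pp1:3 pp2:3 pp3:3 pp4:2
Op 4: fork(P2) -> P3. 5 ppages; refcounts: pp0:1 pp1:4 pp2:4 pp3:4 pp4:3
Op 5: read(P3, v2) -> 50. No state change.
Op 6: write(P0, v1, 100). refcount(pp1)=4>1 -> COPY to pp5. 6 ppages; refcounts: pp0:1 pp1:3 pp2:4 pp3:4 pp4:3 pp5:1
Op 7: write(P3, v1, 164). refcount(pp1)=3>1 -> COPY to pp6. 7 ppages; refcounts: pp0:1 pp1:2 pp2:4 pp3:4 pp4:3 pp5:1 pp6:1
Op 8: write(P3, v1, 127). refcount(pp6)=1 -> write in place. 7 ppages; refcounts: pp0:1 pp1:2 pp2:4 pp3:4 pp4:3 pp5:1 pp6:1
Op 9: read(P1, v1) -> 47. No state change.

Answer: 7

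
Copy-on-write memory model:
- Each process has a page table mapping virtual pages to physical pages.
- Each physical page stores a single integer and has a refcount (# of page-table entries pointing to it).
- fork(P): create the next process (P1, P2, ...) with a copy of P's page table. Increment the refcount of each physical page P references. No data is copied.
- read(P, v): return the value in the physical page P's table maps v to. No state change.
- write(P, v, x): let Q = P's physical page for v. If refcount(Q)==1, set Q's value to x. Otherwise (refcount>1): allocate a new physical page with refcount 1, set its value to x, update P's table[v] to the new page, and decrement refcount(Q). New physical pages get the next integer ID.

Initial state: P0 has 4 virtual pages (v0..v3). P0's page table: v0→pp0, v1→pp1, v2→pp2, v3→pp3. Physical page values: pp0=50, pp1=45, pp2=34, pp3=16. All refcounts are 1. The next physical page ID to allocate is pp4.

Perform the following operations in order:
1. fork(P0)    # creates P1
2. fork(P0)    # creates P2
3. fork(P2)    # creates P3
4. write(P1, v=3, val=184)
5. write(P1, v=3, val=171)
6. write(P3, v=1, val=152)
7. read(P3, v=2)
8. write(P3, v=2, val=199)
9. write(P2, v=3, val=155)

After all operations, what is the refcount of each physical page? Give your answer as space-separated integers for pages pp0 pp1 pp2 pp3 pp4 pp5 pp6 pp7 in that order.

Op 1: fork(P0) -> P1. 4 ppages; refcounts: pp0:2 pp1:2 pp2:2 pp3:2
Op 2: fork(P0) -> P2. 4 ppages; refcounts: pp0:3 pp1:3 pp2:3 pp3:3
Op 3: fork(P2) -> P3. 4 ppages; refcounts: pp0:4 pp1:4 pp2:4 pp3:4
Op 4: write(P1, v3, 184). refcount(pp3)=4>1 -> COPY to pp4. 5 ppages; refcounts: pp0:4 pp1:4 pp2:4 pp3:3 pp4:1
Op 5: write(P1, v3, 171). refcount(pp4)=1 -> write in place. 5 ppages; refcounts: pp0:4 pp1:4 pp2:4 pp3:3 pp4:1
Op 6: write(P3, v1, 152). refcount(pp1)=4>1 -> COPY to pp5. 6 ppages; refcounts: pp0:4 pp1:3 pp2:4 pp3:3 pp4:1 pp5:1
Op 7: read(P3, v2) -> 34. No state change.
Op 8: write(P3, v2, 199). refcount(pp2)=4>1 -> COPY to pp6. 7 ppages; refcounts: pp0:4 pp1:3 pp2:3 pp3:3 pp4:1 pp5:1 pp6:1
Op 9: write(P2, v3, 155). refcount(pp3)=3>1 -> COPY to pp7. 8 ppages; refcounts: pp0:4 pp1:3 pp2:3 pp3:2 pp4:1 pp5:1 pp6:1 pp7:1

Answer: 4 3 3 2 1 1 1 1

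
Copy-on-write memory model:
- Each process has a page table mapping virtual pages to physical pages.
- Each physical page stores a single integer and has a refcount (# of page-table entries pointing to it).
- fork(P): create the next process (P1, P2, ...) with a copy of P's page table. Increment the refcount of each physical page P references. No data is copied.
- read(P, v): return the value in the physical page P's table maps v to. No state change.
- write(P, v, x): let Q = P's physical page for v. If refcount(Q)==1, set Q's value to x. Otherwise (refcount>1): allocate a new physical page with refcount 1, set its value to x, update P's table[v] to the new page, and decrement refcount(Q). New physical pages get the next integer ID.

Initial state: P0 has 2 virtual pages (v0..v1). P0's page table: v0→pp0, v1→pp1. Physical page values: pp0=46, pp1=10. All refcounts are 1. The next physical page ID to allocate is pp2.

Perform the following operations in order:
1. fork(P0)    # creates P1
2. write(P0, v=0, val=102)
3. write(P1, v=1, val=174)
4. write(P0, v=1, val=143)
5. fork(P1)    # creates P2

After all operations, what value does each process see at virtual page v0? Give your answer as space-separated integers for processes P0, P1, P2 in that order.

Op 1: fork(P0) -> P1. 2 ppages; refcounts: pp0:2 pp1:2
Op 2: write(P0, v0, 102). refcount(pp0)=2>1 -> COPY to pp2. 3 ppages; refcounts: pp0:1 pp1:2 pp2:1
Op 3: write(P1, v1, 174). refcount(pp1)=2>1 -> COPY to pp3. 4 ppages; refcounts: pp0:1 pp1:1 pp2:1 pp3:1
Op 4: write(P0, v1, 143). refcount(pp1)=1 -> write in place. 4 ppages; refcounts: pp0:1 pp1:1 pp2:1 pp3:1
Op 5: fork(P1) -> P2. 4 ppages; refcounts: pp0:2 pp1:1 pp2:1 pp3:2
P0: v0 -> pp2 = 102
P1: v0 -> pp0 = 46
P2: v0 -> pp0 = 46

Answer: 102 46 46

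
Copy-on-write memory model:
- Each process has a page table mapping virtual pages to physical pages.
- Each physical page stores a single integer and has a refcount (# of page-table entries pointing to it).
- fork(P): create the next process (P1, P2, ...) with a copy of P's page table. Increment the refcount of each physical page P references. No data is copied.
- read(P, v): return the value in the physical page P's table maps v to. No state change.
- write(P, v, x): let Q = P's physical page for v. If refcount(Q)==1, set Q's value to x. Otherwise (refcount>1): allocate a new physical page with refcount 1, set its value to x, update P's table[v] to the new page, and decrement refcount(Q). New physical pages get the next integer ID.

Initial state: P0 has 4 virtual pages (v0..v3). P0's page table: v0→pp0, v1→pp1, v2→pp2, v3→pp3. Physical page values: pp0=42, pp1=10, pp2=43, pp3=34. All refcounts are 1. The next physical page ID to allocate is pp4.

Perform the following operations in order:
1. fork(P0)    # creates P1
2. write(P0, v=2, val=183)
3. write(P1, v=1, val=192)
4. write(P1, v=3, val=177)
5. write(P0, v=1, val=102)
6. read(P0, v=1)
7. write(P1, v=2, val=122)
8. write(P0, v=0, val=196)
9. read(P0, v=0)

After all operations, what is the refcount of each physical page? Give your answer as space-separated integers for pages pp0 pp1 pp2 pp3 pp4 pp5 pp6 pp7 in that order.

Op 1: fork(P0) -> P1. 4 ppages; refcounts: pp0:2 pp1:2 pp2:2 pp3:2
Op 2: write(P0, v2, 183). refcount(pp2)=2>1 -> COPY to pp4. 5 ppages; refcounts: pp0:2 pp1:2 pp2:1 pp3:2 pp4:1
Op 3: write(P1, v1, 192). refcount(pp1)=2>1 -> COPY to pp5. 6 ppages; refcounts: pp0:2 pp1:1 pp2:1 pp3:2 pp4:1 pp5:1
Op 4: write(P1, v3, 177). refcount(pp3)=2>1 -> COPY to pp6. 7 ppages; refcounts: pp0:2 pp1:1 pp2:1 pp3:1 pp4:1 pp5:1 pp6:1
Op 5: write(P0, v1, 102). refcount(pp1)=1 -> write in place. 7 ppages; refcounts: pp0:2 pp1:1 pp2:1 pp3:1 pp4:1 pp5:1 pp6:1
Op 6: read(P0, v1) -> 102. No state change.
Op 7: write(P1, v2, 122). refcount(pp2)=1 -> write in place. 7 ppages; refcounts: pp0:2 pp1:1 pp2:1 pp3:1 pp4:1 pp5:1 pp6:1
Op 8: write(P0, v0, 196). refcount(pp0)=2>1 -> COPY to pp7. 8 ppages; refcounts: pp0:1 pp1:1 pp2:1 pp3:1 pp4:1 pp5:1 pp6:1 pp7:1
Op 9: read(P0, v0) -> 196. No state change.

Answer: 1 1 1 1 1 1 1 1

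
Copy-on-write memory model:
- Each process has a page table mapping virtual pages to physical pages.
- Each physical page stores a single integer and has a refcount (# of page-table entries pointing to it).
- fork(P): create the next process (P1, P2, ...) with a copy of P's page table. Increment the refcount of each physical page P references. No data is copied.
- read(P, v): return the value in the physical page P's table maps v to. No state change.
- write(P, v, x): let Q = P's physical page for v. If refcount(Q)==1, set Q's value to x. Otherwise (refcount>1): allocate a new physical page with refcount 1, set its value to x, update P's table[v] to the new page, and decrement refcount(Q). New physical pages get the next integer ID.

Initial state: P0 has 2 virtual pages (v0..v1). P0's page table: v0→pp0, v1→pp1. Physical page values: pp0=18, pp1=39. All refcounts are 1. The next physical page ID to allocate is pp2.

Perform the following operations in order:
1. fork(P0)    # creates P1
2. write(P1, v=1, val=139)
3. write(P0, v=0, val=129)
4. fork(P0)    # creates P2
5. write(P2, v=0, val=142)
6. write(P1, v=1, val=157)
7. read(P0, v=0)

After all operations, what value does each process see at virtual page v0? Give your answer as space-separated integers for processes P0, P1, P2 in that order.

Op 1: fork(P0) -> P1. 2 ppages; refcounts: pp0:2 pp1:2
Op 2: write(P1, v1, 139). refcount(pp1)=2>1 -> COPY to pp2. 3 ppages; refcounts: pp0:2 pp1:1 pp2:1
Op 3: write(P0, v0, 129). refcount(pp0)=2>1 -> COPY to pp3. 4 ppages; refcounts: pp0:1 pp1:1 pp2:1 pp3:1
Op 4: fork(P0) -> P2. 4 ppages; refcounts: pp0:1 pp1:2 pp2:1 pp3:2
Op 5: write(P2, v0, 142). refcount(pp3)=2>1 -> COPY to pp4. 5 ppages; refcounts: pp0:1 pp1:2 pp2:1 pp3:1 pp4:1
Op 6: write(P1, v1, 157). refcount(pp2)=1 -> write in place. 5 ppages; refcounts: pp0:1 pp1:2 pp2:1 pp3:1 pp4:1
Op 7: read(P0, v0) -> 129. No state change.
P0: v0 -> pp3 = 129
P1: v0 -> pp0 = 18
P2: v0 -> pp4 = 142

Answer: 129 18 142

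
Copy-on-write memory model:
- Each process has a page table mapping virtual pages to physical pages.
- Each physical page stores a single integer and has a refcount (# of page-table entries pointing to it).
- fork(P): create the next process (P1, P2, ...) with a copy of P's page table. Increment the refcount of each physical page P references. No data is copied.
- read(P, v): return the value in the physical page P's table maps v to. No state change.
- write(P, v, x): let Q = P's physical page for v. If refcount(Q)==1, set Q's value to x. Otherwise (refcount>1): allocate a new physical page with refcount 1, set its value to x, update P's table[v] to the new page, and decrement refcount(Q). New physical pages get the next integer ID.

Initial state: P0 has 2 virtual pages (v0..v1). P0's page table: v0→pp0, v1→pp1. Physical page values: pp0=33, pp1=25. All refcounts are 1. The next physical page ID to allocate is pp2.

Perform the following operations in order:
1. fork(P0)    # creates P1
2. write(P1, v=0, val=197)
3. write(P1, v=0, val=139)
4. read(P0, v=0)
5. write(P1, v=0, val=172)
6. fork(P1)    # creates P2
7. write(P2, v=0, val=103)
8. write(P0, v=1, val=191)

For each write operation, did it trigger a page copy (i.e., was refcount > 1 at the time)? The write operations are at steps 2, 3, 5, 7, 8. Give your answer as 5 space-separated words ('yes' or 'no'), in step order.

Op 1: fork(P0) -> P1. 2 ppages; refcounts: pp0:2 pp1:2
Op 2: write(P1, v0, 197). refcount(pp0)=2>1 -> COPY to pp2. 3 ppages; refcounts: pp0:1 pp1:2 pp2:1
Op 3: write(P1, v0, 139). refcount(pp2)=1 -> write in place. 3 ppages; refcounts: pp0:1 pp1:2 pp2:1
Op 4: read(P0, v0) -> 33. No state change.
Op 5: write(P1, v0, 172). refcount(pp2)=1 -> write in place. 3 ppages; refcounts: pp0:1 pp1:2 pp2:1
Op 6: fork(P1) -> P2. 3 ppages; refcounts: pp0:1 pp1:3 pp2:2
Op 7: write(P2, v0, 103). refcount(pp2)=2>1 -> COPY to pp3. 4 ppages; refcounts: pp0:1 pp1:3 pp2:1 pp3:1
Op 8: write(P0, v1, 191). refcount(pp1)=3>1 -> COPY to pp4. 5 ppages; refcounts: pp0:1 pp1:2 pp2:1 pp3:1 pp4:1

yes no no yes yes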